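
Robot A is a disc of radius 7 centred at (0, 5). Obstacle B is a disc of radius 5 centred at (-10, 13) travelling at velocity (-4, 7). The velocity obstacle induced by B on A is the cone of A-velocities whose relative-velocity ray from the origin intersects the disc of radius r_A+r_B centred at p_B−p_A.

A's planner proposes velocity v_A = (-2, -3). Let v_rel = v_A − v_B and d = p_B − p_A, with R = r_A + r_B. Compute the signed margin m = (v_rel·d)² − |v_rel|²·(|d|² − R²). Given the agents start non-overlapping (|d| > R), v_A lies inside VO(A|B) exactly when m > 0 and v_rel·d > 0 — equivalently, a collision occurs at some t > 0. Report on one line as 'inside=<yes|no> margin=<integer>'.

d = (-10, 8),  |d|² = 164;  R = 7+5 = 12,  c = 164−12² = 20
v_rel = (2, -10),  |v_rel|² = 104;  v_rel·d = (2)·(-10) + (-10)·(8) = -100
104·t² + 200·t + 20 = 0  ⇒  m = (-100)² − 104·20 = 7920
m = 7920 > 0,  v_rel·d = -100 < 0  ⇒  outside

inside=no margin=7920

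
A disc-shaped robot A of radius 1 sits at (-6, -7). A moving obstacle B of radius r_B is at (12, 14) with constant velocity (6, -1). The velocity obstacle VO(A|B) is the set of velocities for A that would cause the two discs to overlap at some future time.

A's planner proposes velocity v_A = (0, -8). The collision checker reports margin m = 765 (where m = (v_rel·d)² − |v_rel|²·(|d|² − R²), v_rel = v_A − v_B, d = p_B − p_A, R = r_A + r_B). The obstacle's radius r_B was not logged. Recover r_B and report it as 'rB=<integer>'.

m = 765
d = (18, 21);  v_rel = (-6, -7),  |v_rel|² = 85
v_rel×d = (-6)·(21) − (-7)·(18) = 0
since m = R²·85 − 0²:  R² = (0 + 765) / 85 = 9
R = √9 = 3  ⇒  r_B = 3 − 1 = 2

rB=2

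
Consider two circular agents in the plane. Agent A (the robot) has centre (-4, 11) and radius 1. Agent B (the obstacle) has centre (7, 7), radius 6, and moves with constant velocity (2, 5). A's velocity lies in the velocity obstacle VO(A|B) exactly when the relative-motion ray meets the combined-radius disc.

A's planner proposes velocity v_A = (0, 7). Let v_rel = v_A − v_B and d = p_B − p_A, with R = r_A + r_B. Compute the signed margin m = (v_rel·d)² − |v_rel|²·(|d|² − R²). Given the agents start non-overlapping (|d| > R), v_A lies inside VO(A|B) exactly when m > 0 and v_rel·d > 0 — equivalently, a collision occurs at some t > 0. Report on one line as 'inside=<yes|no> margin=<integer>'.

d = (11, -4),  |d|² = 137;  R = 1+6 = 7,  c = 137−7² = 88
v_rel = (-2, 2),  |v_rel|² = 8;  v_rel·d = (-2)·(11) + (2)·(-4) = -30
8·t² + 60·t + 88 = 0  ⇒  m = (-30)² − 8·88 = 196
m = 196 > 0,  v_rel·d = -30 < 0  ⇒  outside

inside=no margin=196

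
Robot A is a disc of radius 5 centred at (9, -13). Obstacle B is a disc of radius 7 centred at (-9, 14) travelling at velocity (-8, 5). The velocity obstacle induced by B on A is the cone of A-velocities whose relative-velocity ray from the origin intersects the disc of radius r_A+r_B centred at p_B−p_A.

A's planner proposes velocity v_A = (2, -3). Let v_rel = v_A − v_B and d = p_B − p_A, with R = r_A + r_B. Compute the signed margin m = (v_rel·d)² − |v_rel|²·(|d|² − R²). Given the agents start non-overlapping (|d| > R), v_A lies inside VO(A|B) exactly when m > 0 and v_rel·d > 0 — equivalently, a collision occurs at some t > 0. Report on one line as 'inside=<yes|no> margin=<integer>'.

d = (-18, 27),  |d|² = 1053;  R = 5+7 = 12,  c = 1053−12² = 909
v_rel = (10, -8),  |v_rel|² = 164;  v_rel·d = (10)·(-18) + (-8)·(27) = -396
164·t² + 792·t + 909 = 0  ⇒  m = (-396)² − 164·909 = 7740
m = 7740 > 0,  v_rel·d = -396 < 0  ⇒  outside

inside=no margin=7740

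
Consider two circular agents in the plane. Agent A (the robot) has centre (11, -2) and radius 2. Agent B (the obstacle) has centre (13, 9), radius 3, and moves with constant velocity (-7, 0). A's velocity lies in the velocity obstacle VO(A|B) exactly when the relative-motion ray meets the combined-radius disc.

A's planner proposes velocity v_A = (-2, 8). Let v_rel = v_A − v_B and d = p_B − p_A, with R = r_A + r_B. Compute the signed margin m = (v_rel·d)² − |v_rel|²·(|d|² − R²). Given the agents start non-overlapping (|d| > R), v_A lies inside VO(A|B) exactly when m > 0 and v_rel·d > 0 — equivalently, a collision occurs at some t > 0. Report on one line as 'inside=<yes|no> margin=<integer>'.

d = (2, 11),  |d|² = 125;  R = 2+3 = 5,  c = 125−5² = 100
v_rel = (5, 8),  |v_rel|² = 89;  v_rel·d = (5)·(2) + (8)·(11) = 98
89·t² − 196·t + 100 = 0  ⇒  m = 98² − 89·100 = 704
m = 704 > 0,  v_rel·d = 98 > 0  ⇒  inside

inside=yes margin=704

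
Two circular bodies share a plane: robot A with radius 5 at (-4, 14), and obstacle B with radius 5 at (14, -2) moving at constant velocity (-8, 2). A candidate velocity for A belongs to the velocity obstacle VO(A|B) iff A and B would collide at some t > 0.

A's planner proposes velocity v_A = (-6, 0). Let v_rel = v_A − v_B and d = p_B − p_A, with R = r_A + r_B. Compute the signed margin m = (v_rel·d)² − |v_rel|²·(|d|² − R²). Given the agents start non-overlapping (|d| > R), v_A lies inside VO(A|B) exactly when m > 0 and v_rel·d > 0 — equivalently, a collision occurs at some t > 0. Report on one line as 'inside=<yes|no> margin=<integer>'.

d = (18, -16),  |d|² = 580;  R = 5+5 = 10,  c = 580−10² = 480
v_rel = (2, -2),  |v_rel|² = 8;  v_rel·d = (2)·(18) + (-2)·(-16) = 68
8·t² − 136·t + 480 = 0  ⇒  m = 68² − 8·480 = 784
m = 784 > 0,  v_rel·d = 68 > 0  ⇒  inside

inside=yes margin=784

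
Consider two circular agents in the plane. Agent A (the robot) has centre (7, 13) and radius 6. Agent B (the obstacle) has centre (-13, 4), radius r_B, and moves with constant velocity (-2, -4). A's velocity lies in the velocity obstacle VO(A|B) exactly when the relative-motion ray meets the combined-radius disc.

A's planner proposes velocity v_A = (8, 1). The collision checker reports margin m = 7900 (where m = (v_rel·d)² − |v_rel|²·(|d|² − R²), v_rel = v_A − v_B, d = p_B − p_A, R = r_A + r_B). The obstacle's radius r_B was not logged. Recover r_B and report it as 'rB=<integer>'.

m = 7900
d = (-20, -9);  v_rel = (10, 5),  |v_rel|² = 125
v_rel×d = (10)·(-9) − (5)·(-20) = 10
since m = R²·125 − 10²:  R² = (100 + 7900) / 125 = 64
R = √64 = 8  ⇒  r_B = 8 − 6 = 2

rB=2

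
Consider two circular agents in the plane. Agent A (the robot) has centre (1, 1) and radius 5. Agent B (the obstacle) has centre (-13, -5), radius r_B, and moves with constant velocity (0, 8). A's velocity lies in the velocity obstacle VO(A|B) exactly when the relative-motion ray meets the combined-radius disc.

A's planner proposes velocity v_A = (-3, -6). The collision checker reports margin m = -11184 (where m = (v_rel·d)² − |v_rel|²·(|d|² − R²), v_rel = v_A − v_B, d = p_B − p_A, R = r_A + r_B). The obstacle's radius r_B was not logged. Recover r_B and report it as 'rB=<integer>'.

m = -11184
d = (-14, -6);  v_rel = (-3, -14),  |v_rel|² = 205
v_rel×d = (-3)·(-6) − (-14)·(-14) = -178
since m = R²·205 − (-178)²:  R² = (31684 + -11184) / 205 = 100
R = √100 = 10  ⇒  r_B = 10 − 5 = 5

rB=5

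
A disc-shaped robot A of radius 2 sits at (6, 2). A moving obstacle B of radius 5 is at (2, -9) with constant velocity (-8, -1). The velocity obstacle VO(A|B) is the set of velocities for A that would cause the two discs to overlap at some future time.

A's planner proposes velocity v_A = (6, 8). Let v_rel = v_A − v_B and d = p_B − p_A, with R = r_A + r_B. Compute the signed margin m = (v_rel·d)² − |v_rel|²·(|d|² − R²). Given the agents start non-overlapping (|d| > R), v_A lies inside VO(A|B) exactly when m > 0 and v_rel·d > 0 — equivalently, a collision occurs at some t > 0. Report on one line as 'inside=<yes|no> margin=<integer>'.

d = (-4, -11),  |d|² = 137;  R = 2+5 = 7,  c = 137−7² = 88
v_rel = (14, 9),  |v_rel|² = 277;  v_rel·d = (14)·(-4) + (9)·(-11) = -155
277·t² + 310·t + 88 = 0  ⇒  m = (-155)² − 277·88 = -351
m = -351 < 0,  v_rel·d = -155 < 0  ⇒  outside

inside=no margin=-351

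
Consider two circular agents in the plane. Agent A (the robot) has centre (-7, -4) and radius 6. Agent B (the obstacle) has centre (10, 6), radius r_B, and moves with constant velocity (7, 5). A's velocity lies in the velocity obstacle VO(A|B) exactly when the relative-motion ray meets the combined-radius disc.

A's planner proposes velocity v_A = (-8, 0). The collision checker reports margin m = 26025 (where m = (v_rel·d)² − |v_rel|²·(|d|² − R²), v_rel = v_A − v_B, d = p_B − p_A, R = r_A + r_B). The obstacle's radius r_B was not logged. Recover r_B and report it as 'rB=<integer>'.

m = 26025
d = (17, 10);  v_rel = (-15, -5),  |v_rel|² = 250
v_rel×d = (-15)·(10) − (-5)·(17) = -65
since m = R²·250 − (-65)²:  R² = (4225 + 26025) / 250 = 121
R = √121 = 11  ⇒  r_B = 11 − 6 = 5

rB=5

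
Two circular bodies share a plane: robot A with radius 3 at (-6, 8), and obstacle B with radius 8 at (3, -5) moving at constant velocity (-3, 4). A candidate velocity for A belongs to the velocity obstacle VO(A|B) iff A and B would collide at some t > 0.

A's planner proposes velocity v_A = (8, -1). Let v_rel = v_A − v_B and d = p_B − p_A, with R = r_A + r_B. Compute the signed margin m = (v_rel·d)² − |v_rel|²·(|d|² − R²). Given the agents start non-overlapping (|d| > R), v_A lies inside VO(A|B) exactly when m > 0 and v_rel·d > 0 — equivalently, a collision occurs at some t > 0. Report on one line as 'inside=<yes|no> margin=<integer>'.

d = (9, -13),  |d|² = 250;  R = 3+8 = 11,  c = 250−11² = 129
v_rel = (11, -5),  |v_rel|² = 146;  v_rel·d = (11)·(9) + (-5)·(-13) = 164
146·t² − 328·t + 129 = 0  ⇒  m = 164² − 146·129 = 8062
m = 8062 > 0,  v_rel·d = 164 > 0  ⇒  inside

inside=yes margin=8062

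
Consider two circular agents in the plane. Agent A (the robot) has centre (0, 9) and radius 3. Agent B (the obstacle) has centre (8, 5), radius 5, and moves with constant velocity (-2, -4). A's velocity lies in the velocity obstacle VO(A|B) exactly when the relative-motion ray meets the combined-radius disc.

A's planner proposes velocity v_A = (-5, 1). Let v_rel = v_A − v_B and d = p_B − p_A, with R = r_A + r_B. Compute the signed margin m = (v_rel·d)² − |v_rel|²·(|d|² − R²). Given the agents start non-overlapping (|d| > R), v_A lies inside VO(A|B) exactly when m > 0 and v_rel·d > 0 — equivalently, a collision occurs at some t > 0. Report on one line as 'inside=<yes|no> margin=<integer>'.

d = (8, -4),  |d|² = 80;  R = 3+5 = 8,  c = 80−8² = 16
v_rel = (-3, 5),  |v_rel|² = 34;  v_rel·d = (-3)·(8) + (5)·(-4) = -44
34·t² + 88·t + 16 = 0  ⇒  m = (-44)² − 34·16 = 1392
m = 1392 > 0,  v_rel·d = -44 < 0  ⇒  outside

inside=no margin=1392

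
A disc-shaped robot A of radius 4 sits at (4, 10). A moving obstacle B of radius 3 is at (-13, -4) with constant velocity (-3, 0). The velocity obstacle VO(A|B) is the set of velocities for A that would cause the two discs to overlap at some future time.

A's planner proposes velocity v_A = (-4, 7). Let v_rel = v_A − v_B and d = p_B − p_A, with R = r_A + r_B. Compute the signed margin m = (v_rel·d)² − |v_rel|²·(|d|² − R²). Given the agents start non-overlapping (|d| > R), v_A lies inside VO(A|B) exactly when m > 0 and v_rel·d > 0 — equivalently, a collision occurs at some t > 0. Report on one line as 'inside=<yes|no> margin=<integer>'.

d = (-17, -14),  |d|² = 485;  R = 4+3 = 7,  c = 485−7² = 436
v_rel = (-1, 7),  |v_rel|² = 50;  v_rel·d = (-1)·(-17) + (7)·(-14) = -81
50·t² + 162·t + 436 = 0  ⇒  m = (-81)² − 50·436 = -15239
m = -15239 < 0,  v_rel·d = -81 < 0  ⇒  outside

inside=no margin=-15239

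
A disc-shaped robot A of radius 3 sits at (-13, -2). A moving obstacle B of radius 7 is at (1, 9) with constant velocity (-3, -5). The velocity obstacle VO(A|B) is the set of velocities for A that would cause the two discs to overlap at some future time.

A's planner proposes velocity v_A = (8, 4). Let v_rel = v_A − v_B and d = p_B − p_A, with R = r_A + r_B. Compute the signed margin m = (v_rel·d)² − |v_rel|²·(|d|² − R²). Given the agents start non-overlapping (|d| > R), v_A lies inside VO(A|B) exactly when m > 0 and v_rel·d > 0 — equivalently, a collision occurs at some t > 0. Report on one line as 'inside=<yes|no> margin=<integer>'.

d = (14, 11),  |d|² = 317;  R = 3+7 = 10,  c = 317−10² = 217
v_rel = (11, 9),  |v_rel|² = 202;  v_rel·d = (11)·(14) + (9)·(11) = 253
202·t² − 506·t + 217 = 0  ⇒  m = 253² − 202·217 = 20175
m = 20175 > 0,  v_rel·d = 253 > 0  ⇒  inside

inside=yes margin=20175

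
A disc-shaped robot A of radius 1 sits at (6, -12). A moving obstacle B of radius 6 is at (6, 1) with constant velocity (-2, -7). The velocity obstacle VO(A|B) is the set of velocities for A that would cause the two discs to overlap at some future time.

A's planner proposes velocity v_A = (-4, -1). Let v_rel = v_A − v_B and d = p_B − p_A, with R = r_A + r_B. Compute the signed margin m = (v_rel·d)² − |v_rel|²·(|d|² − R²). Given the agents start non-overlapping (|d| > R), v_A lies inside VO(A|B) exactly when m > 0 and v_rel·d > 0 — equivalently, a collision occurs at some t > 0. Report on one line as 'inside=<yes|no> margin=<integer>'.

d = (0, 13),  |d|² = 169;  R = 1+6 = 7,  c = 169−7² = 120
v_rel = (-2, 6),  |v_rel|² = 40;  v_rel·d = (-2)·(0) + (6)·(13) = 78
40·t² − 156·t + 120 = 0  ⇒  m = 78² − 40·120 = 1284
m = 1284 > 0,  v_rel·d = 78 > 0  ⇒  inside

inside=yes margin=1284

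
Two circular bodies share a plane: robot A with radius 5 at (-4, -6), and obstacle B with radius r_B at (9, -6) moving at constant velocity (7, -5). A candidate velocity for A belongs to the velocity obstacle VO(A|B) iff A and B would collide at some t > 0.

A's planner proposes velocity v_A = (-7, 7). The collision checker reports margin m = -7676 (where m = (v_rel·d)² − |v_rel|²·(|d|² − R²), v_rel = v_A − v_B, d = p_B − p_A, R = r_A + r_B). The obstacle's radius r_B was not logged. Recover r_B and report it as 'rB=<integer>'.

m = -7676
d = (13, 0);  v_rel = (-14, 12),  |v_rel|² = 340
v_rel×d = (-14)·(0) − (12)·(13) = -156
since m = R²·340 − (-156)²:  R² = (24336 + -7676) / 340 = 49
R = √49 = 7  ⇒  r_B = 7 − 5 = 2

rB=2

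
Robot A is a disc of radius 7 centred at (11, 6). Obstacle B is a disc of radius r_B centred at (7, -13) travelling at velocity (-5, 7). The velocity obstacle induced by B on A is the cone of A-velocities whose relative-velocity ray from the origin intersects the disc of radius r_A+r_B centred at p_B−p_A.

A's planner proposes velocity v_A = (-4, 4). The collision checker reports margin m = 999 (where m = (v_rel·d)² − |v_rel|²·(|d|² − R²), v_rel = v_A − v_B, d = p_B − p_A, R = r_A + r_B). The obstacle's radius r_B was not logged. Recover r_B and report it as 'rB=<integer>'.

m = 999
d = (-4, -19);  v_rel = (1, -3),  |v_rel|² = 10
v_rel×d = (1)·(-19) − (-3)·(-4) = -31
since m = R²·10 − (-31)²:  R² = (961 + 999) / 10 = 196
R = √196 = 14  ⇒  r_B = 14 − 7 = 7

rB=7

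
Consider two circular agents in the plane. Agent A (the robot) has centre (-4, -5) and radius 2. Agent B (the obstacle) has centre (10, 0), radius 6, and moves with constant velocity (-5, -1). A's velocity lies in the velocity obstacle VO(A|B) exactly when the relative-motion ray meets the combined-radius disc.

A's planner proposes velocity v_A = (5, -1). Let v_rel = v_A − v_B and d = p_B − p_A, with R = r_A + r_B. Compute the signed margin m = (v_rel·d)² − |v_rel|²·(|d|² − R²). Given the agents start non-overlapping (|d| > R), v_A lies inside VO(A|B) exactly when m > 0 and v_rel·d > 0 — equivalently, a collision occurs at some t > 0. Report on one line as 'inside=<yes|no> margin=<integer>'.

d = (14, 5),  |d|² = 221;  R = 2+6 = 8,  c = 221−8² = 157
v_rel = (10, 0),  |v_rel|² = 100;  v_rel·d = (10)·(14) + (0)·(5) = 140
100·t² − 280·t + 157 = 0  ⇒  m = 140² − 100·157 = 3900
m = 3900 > 0,  v_rel·d = 140 > 0  ⇒  inside

inside=yes margin=3900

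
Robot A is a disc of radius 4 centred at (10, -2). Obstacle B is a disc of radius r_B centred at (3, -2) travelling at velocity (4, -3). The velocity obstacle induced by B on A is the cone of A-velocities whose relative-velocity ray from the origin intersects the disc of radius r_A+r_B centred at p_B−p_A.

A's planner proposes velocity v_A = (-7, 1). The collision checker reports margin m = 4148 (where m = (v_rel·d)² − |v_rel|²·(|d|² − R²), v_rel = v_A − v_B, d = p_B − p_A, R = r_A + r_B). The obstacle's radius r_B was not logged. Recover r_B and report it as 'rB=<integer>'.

m = 4148
d = (-7, 0);  v_rel = (-11, 4),  |v_rel|² = 137
v_rel×d = (-11)·(0) − (4)·(-7) = 28
since m = R²·137 − 28²:  R² = (784 + 4148) / 137 = 36
R = √36 = 6  ⇒  r_B = 6 − 4 = 2

rB=2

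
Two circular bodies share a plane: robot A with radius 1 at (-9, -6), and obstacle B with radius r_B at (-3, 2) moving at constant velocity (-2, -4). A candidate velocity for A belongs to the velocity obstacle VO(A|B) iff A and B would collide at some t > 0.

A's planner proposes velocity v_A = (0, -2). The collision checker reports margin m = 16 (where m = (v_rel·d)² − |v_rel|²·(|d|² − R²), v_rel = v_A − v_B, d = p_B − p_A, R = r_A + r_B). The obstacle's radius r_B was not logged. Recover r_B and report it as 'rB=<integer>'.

m = 16
d = (6, 8);  v_rel = (2, 2),  |v_rel|² = 8
v_rel×d = (2)·(8) − (2)·(6) = 4
since m = R²·8 − 4²:  R² = (16 + 16) / 8 = 4
R = √4 = 2  ⇒  r_B = 2 − 1 = 1

rB=1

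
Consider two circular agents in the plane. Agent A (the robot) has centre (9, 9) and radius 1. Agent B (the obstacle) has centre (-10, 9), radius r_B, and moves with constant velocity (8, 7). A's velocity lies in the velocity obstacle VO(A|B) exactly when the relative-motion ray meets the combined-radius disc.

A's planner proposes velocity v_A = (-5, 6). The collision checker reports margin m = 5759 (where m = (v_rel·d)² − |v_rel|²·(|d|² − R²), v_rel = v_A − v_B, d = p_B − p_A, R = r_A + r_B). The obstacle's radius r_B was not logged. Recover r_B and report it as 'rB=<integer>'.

m = 5759
d = (-19, 0);  v_rel = (-13, -1),  |v_rel|² = 170
v_rel×d = (-13)·(0) − (-1)·(-19) = -19
since m = R²·170 − (-19)²:  R² = (361 + 5759) / 170 = 36
R = √36 = 6  ⇒  r_B = 6 − 1 = 5

rB=5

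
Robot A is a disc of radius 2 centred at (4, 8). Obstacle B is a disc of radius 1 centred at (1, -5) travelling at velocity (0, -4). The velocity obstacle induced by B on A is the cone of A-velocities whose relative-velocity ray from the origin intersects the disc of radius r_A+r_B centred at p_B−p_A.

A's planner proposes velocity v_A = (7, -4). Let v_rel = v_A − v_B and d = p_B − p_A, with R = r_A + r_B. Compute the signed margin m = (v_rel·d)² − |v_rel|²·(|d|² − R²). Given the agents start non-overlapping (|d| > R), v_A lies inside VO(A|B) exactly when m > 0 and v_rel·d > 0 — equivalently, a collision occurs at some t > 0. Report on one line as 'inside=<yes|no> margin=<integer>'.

d = (-3, -13),  |d|² = 178;  R = 2+1 = 3,  c = 178−3² = 169
v_rel = (7, 0),  |v_rel|² = 49;  v_rel·d = (7)·(-3) + (0)·(-13) = -21
49·t² + 42·t + 169 = 0  ⇒  m = (-21)² − 49·169 = -7840
m = -7840 < 0,  v_rel·d = -21 < 0  ⇒  outside

inside=no margin=-7840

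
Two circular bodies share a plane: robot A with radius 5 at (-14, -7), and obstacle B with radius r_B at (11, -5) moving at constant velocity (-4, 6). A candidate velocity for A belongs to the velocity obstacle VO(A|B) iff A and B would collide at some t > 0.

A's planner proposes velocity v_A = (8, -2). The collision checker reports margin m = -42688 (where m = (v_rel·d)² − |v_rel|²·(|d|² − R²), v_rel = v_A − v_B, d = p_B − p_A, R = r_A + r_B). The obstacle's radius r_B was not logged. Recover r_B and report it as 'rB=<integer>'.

m = -42688
d = (25, 2);  v_rel = (12, -8),  |v_rel|² = 208
v_rel×d = (12)·(2) − (-8)·(25) = 224
since m = R²·208 − 224²:  R² = (50176 + -42688) / 208 = 36
R = √36 = 6  ⇒  r_B = 6 − 5 = 1

rB=1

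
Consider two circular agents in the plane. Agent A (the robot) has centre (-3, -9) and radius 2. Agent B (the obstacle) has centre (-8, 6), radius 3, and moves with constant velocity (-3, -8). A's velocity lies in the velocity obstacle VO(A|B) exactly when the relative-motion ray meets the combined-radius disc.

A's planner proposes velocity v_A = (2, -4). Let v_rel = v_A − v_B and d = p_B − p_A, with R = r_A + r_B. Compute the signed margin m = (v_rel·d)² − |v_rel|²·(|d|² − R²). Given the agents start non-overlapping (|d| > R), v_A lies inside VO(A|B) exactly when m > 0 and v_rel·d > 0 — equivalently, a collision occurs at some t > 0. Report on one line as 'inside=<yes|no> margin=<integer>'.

d = (-5, 15),  |d|² = 250;  R = 2+3 = 5,  c = 250−5² = 225
v_rel = (5, 4),  |v_rel|² = 41;  v_rel·d = (5)·(-5) + (4)·(15) = 35
41·t² − 70·t + 225 = 0  ⇒  m = 35² − 41·225 = -8000
m = -8000 < 0,  v_rel·d = 35 > 0  ⇒  outside

inside=no margin=-8000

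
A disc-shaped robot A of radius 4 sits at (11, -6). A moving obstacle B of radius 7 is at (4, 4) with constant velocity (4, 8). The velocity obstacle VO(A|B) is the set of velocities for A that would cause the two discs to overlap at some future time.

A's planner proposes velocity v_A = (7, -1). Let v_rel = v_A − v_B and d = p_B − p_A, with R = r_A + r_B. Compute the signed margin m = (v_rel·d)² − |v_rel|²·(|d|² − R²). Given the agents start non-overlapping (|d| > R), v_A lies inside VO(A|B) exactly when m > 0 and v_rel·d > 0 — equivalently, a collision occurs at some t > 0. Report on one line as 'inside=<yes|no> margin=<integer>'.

d = (-7, 10),  |d|² = 149;  R = 4+7 = 11,  c = 149−11² = 28
v_rel = (3, -9),  |v_rel|² = 90;  v_rel·d = (3)·(-7) + (-9)·(10) = -111
90·t² + 222·t + 28 = 0  ⇒  m = (-111)² − 90·28 = 9801
m = 9801 > 0,  v_rel·d = -111 < 0  ⇒  outside

inside=no margin=9801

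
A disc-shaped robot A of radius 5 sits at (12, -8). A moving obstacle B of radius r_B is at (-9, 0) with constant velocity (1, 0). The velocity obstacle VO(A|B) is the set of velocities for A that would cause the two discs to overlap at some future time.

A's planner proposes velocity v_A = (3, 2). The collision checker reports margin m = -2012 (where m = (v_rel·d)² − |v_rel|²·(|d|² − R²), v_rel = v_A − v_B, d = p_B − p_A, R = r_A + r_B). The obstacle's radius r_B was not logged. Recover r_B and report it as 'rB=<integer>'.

m = -2012
d = (-21, 8);  v_rel = (2, 2),  |v_rel|² = 8
v_rel×d = (2)·(8) − (2)·(-21) = 58
since m = R²·8 − 58²:  R² = (3364 + -2012) / 8 = 169
R = √169 = 13  ⇒  r_B = 13 − 5 = 8

rB=8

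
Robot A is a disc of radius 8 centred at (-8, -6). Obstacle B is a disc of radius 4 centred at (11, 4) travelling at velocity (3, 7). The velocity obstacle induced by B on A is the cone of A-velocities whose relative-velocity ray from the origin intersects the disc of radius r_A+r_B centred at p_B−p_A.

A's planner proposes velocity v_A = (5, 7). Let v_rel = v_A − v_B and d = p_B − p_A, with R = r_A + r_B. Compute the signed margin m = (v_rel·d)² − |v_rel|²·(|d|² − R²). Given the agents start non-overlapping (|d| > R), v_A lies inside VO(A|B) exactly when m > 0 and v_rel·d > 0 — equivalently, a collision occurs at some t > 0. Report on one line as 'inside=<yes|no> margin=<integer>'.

d = (19, 10),  |d|² = 461;  R = 8+4 = 12,  c = 461−12² = 317
v_rel = (2, 0),  |v_rel|² = 4;  v_rel·d = (2)·(19) + (0)·(10) = 38
4·t² − 76·t + 317 = 0  ⇒  m = 38² − 4·317 = 176
m = 176 > 0,  v_rel·d = 38 > 0  ⇒  inside

inside=yes margin=176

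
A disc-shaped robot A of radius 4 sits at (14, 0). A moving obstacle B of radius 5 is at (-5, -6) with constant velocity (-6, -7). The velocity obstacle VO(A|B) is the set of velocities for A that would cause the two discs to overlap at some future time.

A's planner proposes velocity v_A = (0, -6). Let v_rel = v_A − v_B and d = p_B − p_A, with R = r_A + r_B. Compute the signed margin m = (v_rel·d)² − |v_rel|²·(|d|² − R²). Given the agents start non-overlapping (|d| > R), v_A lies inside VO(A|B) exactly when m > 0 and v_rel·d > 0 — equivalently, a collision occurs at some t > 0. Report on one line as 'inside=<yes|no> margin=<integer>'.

d = (-19, -6),  |d|² = 397;  R = 4+5 = 9,  c = 397−9² = 316
v_rel = (6, 1),  |v_rel|² = 37;  v_rel·d = (6)·(-19) + (1)·(-6) = -120
37·t² + 240·t + 316 = 0  ⇒  m = (-120)² − 37·316 = 2708
m = 2708 > 0,  v_rel·d = -120 < 0  ⇒  outside

inside=no margin=2708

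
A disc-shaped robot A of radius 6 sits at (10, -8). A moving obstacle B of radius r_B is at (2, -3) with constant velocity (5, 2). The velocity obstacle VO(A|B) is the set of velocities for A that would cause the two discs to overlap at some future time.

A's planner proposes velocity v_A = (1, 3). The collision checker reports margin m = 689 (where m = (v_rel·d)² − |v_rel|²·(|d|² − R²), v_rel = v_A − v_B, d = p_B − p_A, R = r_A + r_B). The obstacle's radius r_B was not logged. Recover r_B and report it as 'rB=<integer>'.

m = 689
d = (-8, 5);  v_rel = (-4, 1),  |v_rel|² = 17
v_rel×d = (-4)·(5) − (1)·(-8) = -12
since m = R²·17 − (-12)²:  R² = (144 + 689) / 17 = 49
R = √49 = 7  ⇒  r_B = 7 − 6 = 1

rB=1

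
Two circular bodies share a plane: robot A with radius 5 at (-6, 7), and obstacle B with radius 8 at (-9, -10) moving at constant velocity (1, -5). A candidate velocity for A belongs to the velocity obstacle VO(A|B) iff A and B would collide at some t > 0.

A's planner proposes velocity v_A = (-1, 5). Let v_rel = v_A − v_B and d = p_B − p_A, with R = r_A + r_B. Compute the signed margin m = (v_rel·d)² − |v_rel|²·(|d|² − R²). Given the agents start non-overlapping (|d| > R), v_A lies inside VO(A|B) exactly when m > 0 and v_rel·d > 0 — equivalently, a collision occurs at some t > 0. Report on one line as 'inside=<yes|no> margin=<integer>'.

d = (-3, -17),  |d|² = 298;  R = 5+8 = 13,  c = 298−13² = 129
v_rel = (-2, 10),  |v_rel|² = 104;  v_rel·d = (-2)·(-3) + (10)·(-17) = -164
104·t² + 328·t + 129 = 0  ⇒  m = (-164)² − 104·129 = 13480
m = 13480 > 0,  v_rel·d = -164 < 0  ⇒  outside

inside=no margin=13480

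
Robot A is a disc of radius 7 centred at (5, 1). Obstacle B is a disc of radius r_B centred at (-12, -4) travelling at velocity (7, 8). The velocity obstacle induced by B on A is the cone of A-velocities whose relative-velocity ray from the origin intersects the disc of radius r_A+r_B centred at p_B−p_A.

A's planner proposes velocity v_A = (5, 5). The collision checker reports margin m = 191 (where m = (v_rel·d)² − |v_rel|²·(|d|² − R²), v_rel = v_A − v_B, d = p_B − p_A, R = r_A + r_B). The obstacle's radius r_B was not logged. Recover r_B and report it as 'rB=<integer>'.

m = 191
d = (-17, -5);  v_rel = (-2, -3),  |v_rel|² = 13
v_rel×d = (-2)·(-5) − (-3)·(-17) = -41
since m = R²·13 − (-41)²:  R² = (1681 + 191) / 13 = 144
R = √144 = 12  ⇒  r_B = 12 − 7 = 5

rB=5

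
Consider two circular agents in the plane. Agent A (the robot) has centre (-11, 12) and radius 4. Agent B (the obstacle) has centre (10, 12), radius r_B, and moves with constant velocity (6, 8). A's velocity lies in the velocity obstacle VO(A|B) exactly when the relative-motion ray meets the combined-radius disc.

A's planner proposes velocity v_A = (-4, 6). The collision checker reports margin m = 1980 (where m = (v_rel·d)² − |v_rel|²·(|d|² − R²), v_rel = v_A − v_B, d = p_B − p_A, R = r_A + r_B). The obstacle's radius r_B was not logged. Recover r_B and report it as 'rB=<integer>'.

m = 1980
d = (21, 0);  v_rel = (-10, -2),  |v_rel|² = 104
v_rel×d = (-10)·(0) − (-2)·(21) = 42
since m = R²·104 − 42²:  R² = (1764 + 1980) / 104 = 36
R = √36 = 6  ⇒  r_B = 6 − 4 = 2

rB=2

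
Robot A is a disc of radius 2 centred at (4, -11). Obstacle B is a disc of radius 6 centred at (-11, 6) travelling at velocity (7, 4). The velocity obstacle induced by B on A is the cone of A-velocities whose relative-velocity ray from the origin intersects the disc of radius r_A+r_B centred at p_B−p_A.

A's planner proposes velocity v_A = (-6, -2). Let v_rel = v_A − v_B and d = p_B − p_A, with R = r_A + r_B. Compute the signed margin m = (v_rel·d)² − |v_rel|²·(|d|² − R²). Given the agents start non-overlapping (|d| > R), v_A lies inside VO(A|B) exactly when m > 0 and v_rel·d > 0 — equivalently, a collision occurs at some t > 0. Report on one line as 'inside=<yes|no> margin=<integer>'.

d = (-15, 17),  |d|² = 514;  R = 2+6 = 8,  c = 514−8² = 450
v_rel = (-13, -6),  |v_rel|² = 205;  v_rel·d = (-13)·(-15) + (-6)·(17) = 93
205·t² − 186·t + 450 = 0  ⇒  m = 93² − 205·450 = -83601
m = -83601 < 0,  v_rel·d = 93 > 0  ⇒  outside

inside=no margin=-83601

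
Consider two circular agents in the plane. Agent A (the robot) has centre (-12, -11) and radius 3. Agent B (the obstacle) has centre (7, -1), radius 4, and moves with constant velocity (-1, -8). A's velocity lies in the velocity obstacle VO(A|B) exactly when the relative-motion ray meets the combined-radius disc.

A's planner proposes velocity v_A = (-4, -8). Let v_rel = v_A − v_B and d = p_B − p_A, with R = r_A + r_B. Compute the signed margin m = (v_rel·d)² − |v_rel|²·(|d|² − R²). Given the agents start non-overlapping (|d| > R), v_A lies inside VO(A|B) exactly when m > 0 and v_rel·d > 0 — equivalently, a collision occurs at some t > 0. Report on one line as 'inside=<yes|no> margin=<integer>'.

d = (19, 10),  |d|² = 461;  R = 3+4 = 7,  c = 461−7² = 412
v_rel = (-3, 0),  |v_rel|² = 9;  v_rel·d = (-3)·(19) + (0)·(10) = -57
9·t² + 114·t + 412 = 0  ⇒  m = (-57)² − 9·412 = -459
m = -459 < 0,  v_rel·d = -57 < 0  ⇒  outside

inside=no margin=-459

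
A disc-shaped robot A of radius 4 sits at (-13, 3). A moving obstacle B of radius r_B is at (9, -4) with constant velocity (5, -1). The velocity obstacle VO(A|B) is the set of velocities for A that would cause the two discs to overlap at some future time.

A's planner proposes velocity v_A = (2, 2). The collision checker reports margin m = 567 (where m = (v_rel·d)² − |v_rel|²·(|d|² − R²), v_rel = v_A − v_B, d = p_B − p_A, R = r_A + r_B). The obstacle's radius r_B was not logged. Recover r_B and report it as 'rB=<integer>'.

m = 567
d = (22, -7);  v_rel = (-3, 3),  |v_rel|² = 18
v_rel×d = (-3)·(-7) − (3)·(22) = -45
since m = R²·18 − (-45)²:  R² = (2025 + 567) / 18 = 144
R = √144 = 12  ⇒  r_B = 12 − 4 = 8

rB=8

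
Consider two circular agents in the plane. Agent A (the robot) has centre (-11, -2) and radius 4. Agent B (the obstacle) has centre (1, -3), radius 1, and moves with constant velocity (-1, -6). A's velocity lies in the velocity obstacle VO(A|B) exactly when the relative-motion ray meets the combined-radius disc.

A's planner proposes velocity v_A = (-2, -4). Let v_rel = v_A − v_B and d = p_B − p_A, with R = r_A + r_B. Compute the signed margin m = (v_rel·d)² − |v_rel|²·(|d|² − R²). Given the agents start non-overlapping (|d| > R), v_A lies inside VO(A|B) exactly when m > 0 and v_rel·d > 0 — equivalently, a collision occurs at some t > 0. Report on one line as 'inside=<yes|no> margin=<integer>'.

d = (12, -1),  |d|² = 145;  R = 4+1 = 5,  c = 145−5² = 120
v_rel = (-1, 2),  |v_rel|² = 5;  v_rel·d = (-1)·(12) + (2)·(-1) = -14
5·t² + 28·t + 120 = 0  ⇒  m = (-14)² − 5·120 = -404
m = -404 < 0,  v_rel·d = -14 < 0  ⇒  outside

inside=no margin=-404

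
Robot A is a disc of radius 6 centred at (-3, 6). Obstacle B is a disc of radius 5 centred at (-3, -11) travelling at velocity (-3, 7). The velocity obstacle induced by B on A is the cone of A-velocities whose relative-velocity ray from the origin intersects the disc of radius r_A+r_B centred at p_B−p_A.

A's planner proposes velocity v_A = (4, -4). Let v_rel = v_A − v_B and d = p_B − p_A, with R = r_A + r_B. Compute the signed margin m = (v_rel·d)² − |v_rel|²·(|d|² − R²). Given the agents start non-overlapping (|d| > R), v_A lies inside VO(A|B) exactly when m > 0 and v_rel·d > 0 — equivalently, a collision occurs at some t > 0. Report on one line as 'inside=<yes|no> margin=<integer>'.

d = (0, -17),  |d|² = 289;  R = 6+5 = 11,  c = 289−11² = 168
v_rel = (7, -11),  |v_rel|² = 170;  v_rel·d = (7)·(0) + (-11)·(-17) = 187
170·t² − 374·t + 168 = 0  ⇒  m = 187² − 170·168 = 6409
m = 6409 > 0,  v_rel·d = 187 > 0  ⇒  inside

inside=yes margin=6409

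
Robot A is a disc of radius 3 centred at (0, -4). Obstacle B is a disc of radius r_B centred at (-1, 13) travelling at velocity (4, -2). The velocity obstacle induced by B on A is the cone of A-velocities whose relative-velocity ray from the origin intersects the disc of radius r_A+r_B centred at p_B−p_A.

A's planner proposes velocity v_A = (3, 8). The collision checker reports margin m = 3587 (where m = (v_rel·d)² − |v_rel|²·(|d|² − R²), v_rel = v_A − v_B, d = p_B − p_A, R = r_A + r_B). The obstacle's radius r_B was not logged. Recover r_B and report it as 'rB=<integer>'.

m = 3587
d = (-1, 17);  v_rel = (-1, 10),  |v_rel|² = 101
v_rel×d = (-1)·(17) − (10)·(-1) = -7
since m = R²·101 − (-7)²:  R² = (49 + 3587) / 101 = 36
R = √36 = 6  ⇒  r_B = 6 − 3 = 3

rB=3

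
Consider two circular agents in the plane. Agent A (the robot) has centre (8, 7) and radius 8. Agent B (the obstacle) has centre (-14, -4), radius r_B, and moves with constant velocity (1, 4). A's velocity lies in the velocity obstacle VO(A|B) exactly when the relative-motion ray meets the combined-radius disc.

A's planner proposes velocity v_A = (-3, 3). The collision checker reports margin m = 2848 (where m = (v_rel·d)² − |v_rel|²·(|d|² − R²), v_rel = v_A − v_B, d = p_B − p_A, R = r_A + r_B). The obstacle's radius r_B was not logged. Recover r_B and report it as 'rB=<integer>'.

m = 2848
d = (-22, -11);  v_rel = (-4, -1),  |v_rel|² = 17
v_rel×d = (-4)·(-11) − (-1)·(-22) = 22
since m = R²·17 − 22²:  R² = (484 + 2848) / 17 = 196
R = √196 = 14  ⇒  r_B = 14 − 8 = 6

rB=6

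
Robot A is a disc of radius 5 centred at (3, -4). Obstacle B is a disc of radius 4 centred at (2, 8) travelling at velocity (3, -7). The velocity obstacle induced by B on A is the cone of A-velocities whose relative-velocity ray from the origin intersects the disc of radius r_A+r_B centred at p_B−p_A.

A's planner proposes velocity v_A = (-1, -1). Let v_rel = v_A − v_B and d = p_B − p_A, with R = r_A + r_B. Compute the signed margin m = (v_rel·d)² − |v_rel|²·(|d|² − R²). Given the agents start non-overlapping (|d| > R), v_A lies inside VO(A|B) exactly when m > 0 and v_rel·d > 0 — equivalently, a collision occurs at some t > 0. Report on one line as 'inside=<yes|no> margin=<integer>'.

d = (-1, 12),  |d|² = 145;  R = 5+4 = 9,  c = 145−9² = 64
v_rel = (-4, 6),  |v_rel|² = 52;  v_rel·d = (-4)·(-1) + (6)·(12) = 76
52·t² − 152·t + 64 = 0  ⇒  m = 76² − 52·64 = 2448
m = 2448 > 0,  v_rel·d = 76 > 0  ⇒  inside

inside=yes margin=2448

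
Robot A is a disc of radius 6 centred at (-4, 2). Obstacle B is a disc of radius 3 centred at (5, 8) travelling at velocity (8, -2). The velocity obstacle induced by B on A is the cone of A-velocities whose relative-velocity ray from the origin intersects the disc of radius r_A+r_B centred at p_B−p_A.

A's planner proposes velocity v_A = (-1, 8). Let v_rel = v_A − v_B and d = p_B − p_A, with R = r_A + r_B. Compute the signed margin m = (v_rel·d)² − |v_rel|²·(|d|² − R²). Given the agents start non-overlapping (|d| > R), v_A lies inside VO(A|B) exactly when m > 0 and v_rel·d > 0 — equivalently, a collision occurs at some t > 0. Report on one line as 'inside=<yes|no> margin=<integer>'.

d = (9, 6),  |d|² = 117;  R = 6+3 = 9,  c = 117−9² = 36
v_rel = (-9, 10),  |v_rel|² = 181;  v_rel·d = (-9)·(9) + (10)·(6) = -21
181·t² + 42·t + 36 = 0  ⇒  m = (-21)² − 181·36 = -6075
m = -6075 < 0,  v_rel·d = -21 < 0  ⇒  outside

inside=no margin=-6075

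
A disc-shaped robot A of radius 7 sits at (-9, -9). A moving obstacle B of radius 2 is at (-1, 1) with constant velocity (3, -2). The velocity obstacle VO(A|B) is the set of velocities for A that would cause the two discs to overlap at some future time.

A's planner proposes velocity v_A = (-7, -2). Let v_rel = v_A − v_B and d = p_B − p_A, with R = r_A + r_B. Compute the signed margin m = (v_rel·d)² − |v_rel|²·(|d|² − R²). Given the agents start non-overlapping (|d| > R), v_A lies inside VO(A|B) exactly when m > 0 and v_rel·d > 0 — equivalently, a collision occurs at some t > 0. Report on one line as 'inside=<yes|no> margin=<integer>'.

d = (8, 10),  |d|² = 164;  R = 7+2 = 9,  c = 164−9² = 83
v_rel = (-10, 0),  |v_rel|² = 100;  v_rel·d = (-10)·(8) + (0)·(10) = -80
100·t² + 160·t + 83 = 0  ⇒  m = (-80)² − 100·83 = -1900
m = -1900 < 0,  v_rel·d = -80 < 0  ⇒  outside

inside=no margin=-1900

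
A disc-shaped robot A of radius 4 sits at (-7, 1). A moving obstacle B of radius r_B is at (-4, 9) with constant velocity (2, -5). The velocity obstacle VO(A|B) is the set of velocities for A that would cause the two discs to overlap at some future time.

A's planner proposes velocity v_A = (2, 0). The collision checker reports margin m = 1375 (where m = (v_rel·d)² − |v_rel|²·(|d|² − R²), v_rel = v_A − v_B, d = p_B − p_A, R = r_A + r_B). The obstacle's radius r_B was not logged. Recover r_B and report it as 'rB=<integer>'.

m = 1375
d = (3, 8);  v_rel = (0, 5),  |v_rel|² = 25
v_rel×d = (0)·(8) − (5)·(3) = -15
since m = R²·25 − (-15)²:  R² = (225 + 1375) / 25 = 64
R = √64 = 8  ⇒  r_B = 8 − 4 = 4

rB=4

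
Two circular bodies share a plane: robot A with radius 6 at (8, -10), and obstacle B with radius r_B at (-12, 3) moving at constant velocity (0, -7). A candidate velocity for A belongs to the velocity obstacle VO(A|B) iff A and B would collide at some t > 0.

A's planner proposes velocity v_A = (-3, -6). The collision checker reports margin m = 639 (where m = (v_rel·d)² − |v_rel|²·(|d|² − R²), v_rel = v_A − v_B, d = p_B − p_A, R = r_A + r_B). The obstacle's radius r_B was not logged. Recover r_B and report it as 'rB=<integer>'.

m = 639
d = (-20, 13);  v_rel = (-3, 1),  |v_rel|² = 10
v_rel×d = (-3)·(13) − (1)·(-20) = -19
since m = R²·10 − (-19)²:  R² = (361 + 639) / 10 = 100
R = √100 = 10  ⇒  r_B = 10 − 6 = 4

rB=4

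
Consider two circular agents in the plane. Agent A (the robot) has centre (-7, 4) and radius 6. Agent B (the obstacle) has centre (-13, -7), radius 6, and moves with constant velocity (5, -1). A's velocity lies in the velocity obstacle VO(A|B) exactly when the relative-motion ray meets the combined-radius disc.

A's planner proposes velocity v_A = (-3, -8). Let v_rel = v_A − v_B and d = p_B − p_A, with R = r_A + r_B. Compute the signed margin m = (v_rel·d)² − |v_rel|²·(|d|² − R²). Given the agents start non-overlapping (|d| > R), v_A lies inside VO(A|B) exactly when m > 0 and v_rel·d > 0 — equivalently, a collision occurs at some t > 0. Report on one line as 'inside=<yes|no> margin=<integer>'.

d = (-6, -11),  |d|² = 157;  R = 6+6 = 12,  c = 157−12² = 13
v_rel = (-8, -7),  |v_rel|² = 113;  v_rel·d = (-8)·(-6) + (-7)·(-11) = 125
113·t² − 250·t + 13 = 0  ⇒  m = 125² − 113·13 = 14156
m = 14156 > 0,  v_rel·d = 125 > 0  ⇒  inside

inside=yes margin=14156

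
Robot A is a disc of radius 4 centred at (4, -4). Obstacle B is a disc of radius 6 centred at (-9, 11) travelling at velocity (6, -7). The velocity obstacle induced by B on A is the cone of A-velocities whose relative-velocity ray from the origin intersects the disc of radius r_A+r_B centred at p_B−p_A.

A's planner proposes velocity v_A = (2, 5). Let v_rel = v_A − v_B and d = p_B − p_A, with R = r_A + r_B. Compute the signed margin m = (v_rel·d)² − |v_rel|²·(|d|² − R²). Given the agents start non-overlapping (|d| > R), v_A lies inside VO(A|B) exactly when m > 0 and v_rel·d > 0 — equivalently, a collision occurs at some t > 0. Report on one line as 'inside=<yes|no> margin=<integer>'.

d = (-13, 15),  |d|² = 394;  R = 4+6 = 10,  c = 394−10² = 294
v_rel = (-4, 12),  |v_rel|² = 160;  v_rel·d = (-4)·(-13) + (12)·(15) = 232
160·t² − 464·t + 294 = 0  ⇒  m = 232² − 160·294 = 6784
m = 6784 > 0,  v_rel·d = 232 > 0  ⇒  inside

inside=yes margin=6784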